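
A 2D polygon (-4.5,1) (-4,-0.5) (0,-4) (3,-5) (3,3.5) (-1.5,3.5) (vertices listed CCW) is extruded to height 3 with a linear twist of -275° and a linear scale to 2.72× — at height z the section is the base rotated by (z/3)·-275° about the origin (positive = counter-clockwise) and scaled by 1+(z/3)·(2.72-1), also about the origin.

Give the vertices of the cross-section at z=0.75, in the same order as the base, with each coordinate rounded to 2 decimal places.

Cross-section at z=0.75: (-1.00,6.52) (-2.74,5.07) (-5.33,-2.07) (-5.11,-6.59) (6.22,-2.18) (3.89,3.81)

t = z/height = 0.75/3 = 0.25
s = 1 + (scale-1)·z/height = 1 + (2.72-1)·0.75/3 = 1.430000
θ = twist·z/height = -275°·0.75/3 = -68.7500° = -1.199914 rad
cos θ = 0.362438, sin θ = -0.932008 (intermediates below are computed at full precision and shown rounded to 5 d.p.)
v1: (-4.5,1) → rotate → (-0.69896,4.55647) → ×s → (-0.99952,6.51576) → (-1.00,6.52)
v2: (-4,-0.5) → rotate → (-1.91576,3.54681) → ×s → (-2.73953,5.07194) → (-2.74,5.07)
v3: (0,-4) → rotate → (-3.72803,-1.44975) → ×s → (-5.33109,-2.07315) → (-5.33,-2.07)
v4: (3,-5) → rotate → (-3.57273,-4.60821) → ×s → (-5.10900,-6.58975) → (-5.11,-6.59)
v5: (3,3.5) → rotate → (4.34934,-1.52749) → ×s → (6.21956,-2.18431) → (6.22,-2.18)
v6: (-1.5,3.5) → rotate → (2.71837,2.66654) → ×s → (3.88727,3.81316) → (3.89,3.81)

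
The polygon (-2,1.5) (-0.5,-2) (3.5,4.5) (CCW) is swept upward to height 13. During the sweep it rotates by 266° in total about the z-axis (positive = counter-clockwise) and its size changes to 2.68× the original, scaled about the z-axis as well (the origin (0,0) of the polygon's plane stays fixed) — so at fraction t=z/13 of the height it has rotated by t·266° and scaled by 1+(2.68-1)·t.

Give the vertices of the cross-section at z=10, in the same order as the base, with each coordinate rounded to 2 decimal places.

t = z/height = 10/13 = 0.769231
s = 1 + (scale-1)·z/height = 1 + (2.68-1)·10/13 = 2.292308
θ = twist·z/height = 266°·10/13 = 204.6154° = 3.571212 rad
cos θ = -0.909124, sin θ = -0.416525 (intermediates below are computed at full precision and shown rounded to 5 d.p.)
v1: (-2,1.5) → rotate → (2.44304,-0.53064) → ×s → (5.60019,-1.21638) → (5.60,-1.22)
v2: (-0.5,-2) → rotate → (-0.37849,2.02651) → ×s → (-0.86761,4.64539) → (-0.87,4.65)
v3: (3.5,4.5) → rotate → (-1.30757,-5.54890) → ×s → (-2.99736,-12.71978) → (-3.00,-12.72)

Cross-section at z=10: (5.60,-1.22) (-0.87,4.65) (-3.00,-12.72)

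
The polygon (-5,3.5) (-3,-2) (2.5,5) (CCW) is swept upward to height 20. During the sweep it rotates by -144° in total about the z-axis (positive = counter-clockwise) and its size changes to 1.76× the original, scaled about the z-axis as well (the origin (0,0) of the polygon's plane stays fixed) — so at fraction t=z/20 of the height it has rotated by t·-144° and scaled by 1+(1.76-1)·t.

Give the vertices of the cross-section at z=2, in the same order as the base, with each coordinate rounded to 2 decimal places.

t = z/height = 2/20 = 0.1
s = 1 + (scale-1)·z/height = 1 + (1.76-1)·2/20 = 1.076000
θ = twist·z/height = -144°·2/20 = -14.4000° = -0.251327 rad
cos θ = 0.968583, sin θ = -0.248690 (intermediates below are computed at full precision and shown rounded to 5 d.p.)
v1: (-5,3.5) → rotate → (-3.97250,4.63349) → ×s → (-4.27441,4.98564) → (-4.27,4.99)
v2: (-3,-2) → rotate → (-3.40313,-1.19110) → ×s → (-3.66177,-1.28162) → (-3.66,-1.28)
v3: (2.5,5) → rotate → (3.66491,4.22119) → ×s → (3.94344,4.54200) → (3.94,4.54)

Cross-section at z=2: (-4.27,4.99) (-3.66,-1.28) (3.94,4.54)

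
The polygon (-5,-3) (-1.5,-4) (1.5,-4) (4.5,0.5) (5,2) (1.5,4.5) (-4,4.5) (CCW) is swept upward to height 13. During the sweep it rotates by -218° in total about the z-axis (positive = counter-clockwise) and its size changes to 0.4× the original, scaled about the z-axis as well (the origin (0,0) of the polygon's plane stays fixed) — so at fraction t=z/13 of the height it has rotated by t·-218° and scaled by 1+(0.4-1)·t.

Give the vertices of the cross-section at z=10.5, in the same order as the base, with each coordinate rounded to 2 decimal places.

t = z/height = 10.5/13 = 0.807692
s = 1 + (scale-1)·z/height = 1 + (0.4-1)·10.5/13 = 0.515385
θ = twist·z/height = -218°·10.5/13 = -176.0769° = -3.073122 rad
cos θ = -0.997657, sin θ = -0.068417 (intermediates below are computed at full precision and shown rounded to 5 d.p.)
v1: (-5,-3) → rotate → (4.78303,3.33506) → ×s → (2.46510,1.71884) → (2.47,1.72)
v2: (-1.5,-4) → rotate → (1.22282,4.09325) → ×s → (0.63022,2.10960) → (0.63,2.11)
v3: (1.5,-4) → rotate → (-1.77015,3.88800) → ×s → (-0.91231,2.00382) → (-0.91,2.00)
v4: (4.5,0.5) → rotate → (-4.45525,-0.80671) → ×s → (-2.29617,-0.41576) → (-2.30,-0.42)
v5: (5,2) → rotate → (-4.85145,-2.33740) → ×s → (-2.50036,-1.20466) → (-2.50,-1.20)
v6: (1.5,4.5) → rotate → (-1.18861,-4.59208) → ×s → (-0.61259,-2.36669) → (-0.61,-2.37)
v7: (-4,4.5) → rotate → (4.29850,-4.21579) → ×s → (2.21538,-2.17275) → (2.22,-2.17)

Cross-section at z=10.5: (2.47,1.72) (0.63,2.11) (-0.91,2.00) (-2.30,-0.42) (-2.50,-1.20) (-0.61,-2.37) (2.22,-2.17)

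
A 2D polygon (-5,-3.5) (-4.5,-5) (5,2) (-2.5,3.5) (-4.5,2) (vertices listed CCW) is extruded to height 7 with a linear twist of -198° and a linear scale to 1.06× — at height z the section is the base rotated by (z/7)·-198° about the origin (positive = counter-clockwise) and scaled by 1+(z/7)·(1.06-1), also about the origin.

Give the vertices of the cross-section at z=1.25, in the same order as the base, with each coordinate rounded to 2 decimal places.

t = z/height = 1.25/7 = 0.178571
s = 1 + (scale-1)·z/height = 1 + (1.06-1)·1.25/7 = 1.010714
θ = twist·z/height = -198°·1.25/7 = -35.3571° = -0.617099 rad
cos θ = 0.815561, sin θ = -0.578671 (intermediates below are computed at full precision and shown rounded to 5 d.p.)
v1: (-5,-3.5) → rotate → (-6.10315,0.03889) → ×s → (-6.16854,0.03931) → (-6.17,0.04)
v2: (-4.5,-5) → rotate → (-6.56338,-1.47378) → ×s → (-6.63370,-1.48957) → (-6.63,-1.49)
v3: (5,2) → rotate → (5.23515,-1.26223) → ×s → (5.29124,-1.27576) → (5.29,-1.28)
v4: (-2.5,3.5) → rotate → (-0.01355,4.30114) → ×s → (-0.01370,4.34722) → (-0.01,4.35)
v5: (-4.5,2) → rotate → (-2.51268,4.23514) → ×s → (-2.53960,4.28052) → (-2.54,4.28)

Cross-section at z=1.25: (-6.17,0.04) (-6.63,-1.49) (5.29,-1.28) (-0.01,4.35) (-2.54,4.28)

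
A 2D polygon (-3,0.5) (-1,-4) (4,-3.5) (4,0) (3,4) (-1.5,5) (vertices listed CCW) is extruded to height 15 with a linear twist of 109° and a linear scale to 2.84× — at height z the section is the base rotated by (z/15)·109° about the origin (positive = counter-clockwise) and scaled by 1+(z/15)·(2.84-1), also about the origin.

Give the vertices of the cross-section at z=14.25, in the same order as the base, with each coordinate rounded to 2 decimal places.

t = z/height = 14.25/15 = 0.95
s = 1 + (scale-1)·z/height = 1 + (2.84-1)·14.25/15 = 2.748000
θ = twist·z/height = 109°·14.25/15 = 103.5500° = 1.807288 rad
cos θ = -0.234294, sin θ = 0.972166 (intermediates below are computed at full precision and shown rounded to 5 d.p.)
v1: (-3,0.5) → rotate → (0.21680,-3.03364) → ×s → (0.59576,-8.33645) → (0.60,-8.34)
v2: (-1,-4) → rotate → (4.12296,-0.03499) → ×s → (11.32989,-0.09615) → (11.33,-0.10)
v3: (4,-3.5) → rotate → (2.46541,4.70869) → ×s → (6.77493,12.93948) → (6.77,12.94)
v4: (4,0) → rotate → (-0.93718,3.88866) → ×s → (-2.57536,10.68605) → (-2.58,10.69)
v5: (3,4) → rotate → (-4.59154,1.97932) → ×s → (-12.61757,5.43918) → (-12.62,5.44)
v6: (-1.5,5) → rotate → (-4.50939,-2.62972) → ×s → (-12.39180,-7.22646) → (-12.39,-7.23)

Cross-section at z=14.25: (0.60,-8.34) (11.33,-0.10) (6.77,12.94) (-2.58,10.69) (-12.62,5.44) (-12.39,-7.23)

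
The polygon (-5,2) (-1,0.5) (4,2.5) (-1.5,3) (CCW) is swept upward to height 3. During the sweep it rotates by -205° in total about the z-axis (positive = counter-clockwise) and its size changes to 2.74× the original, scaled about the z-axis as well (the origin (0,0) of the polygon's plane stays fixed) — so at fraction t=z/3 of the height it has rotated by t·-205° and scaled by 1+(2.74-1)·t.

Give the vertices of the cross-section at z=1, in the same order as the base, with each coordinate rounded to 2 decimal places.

Cross-section at z=1: (0.02,8.51) (0.15,1.76) (6.00,-4.42) (3.53,3.95)

t = z/height = 1/3 = 0.333333
s = 1 + (scale-1)·z/height = 1 + (2.74-1)·1/3 = 1.580000
θ = twist·z/height = -205°·1/3 = -68.3333° = -1.192642 rad
cos θ = 0.369206, sin θ = -0.929348 (intermediates below are computed at full precision and shown rounded to 5 d.p.)
v1: (-5,2) → rotate → (0.01266,5.38515) → ×s → (0.02001,8.50854) → (0.02,8.51)
v2: (-1,0.5) → rotate → (0.09547,1.11395) → ×s → (0.15084,1.76004) → (0.15,1.76)
v3: (4,2.5) → rotate → (3.80019,-2.79437) → ×s → (6.00431,-4.41511) → (6.00,-4.42)
v4: (-1.5,3) → rotate → (2.23423,2.50164) → ×s → (3.53009,3.95259) → (3.53,3.95)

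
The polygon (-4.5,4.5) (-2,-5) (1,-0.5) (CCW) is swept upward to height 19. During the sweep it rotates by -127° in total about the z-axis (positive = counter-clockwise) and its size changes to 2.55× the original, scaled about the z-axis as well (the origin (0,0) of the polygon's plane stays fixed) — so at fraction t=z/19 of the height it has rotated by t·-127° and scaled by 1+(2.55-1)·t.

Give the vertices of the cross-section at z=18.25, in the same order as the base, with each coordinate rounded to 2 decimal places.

t = z/height = 18.25/19 = 0.960526
s = 1 + (scale-1)·z/height = 1 + (2.55-1)·18.25/19 = 2.488816
θ = twist·z/height = -127°·18.25/19 = -121.9868° = -2.129072 rad
cos θ = -0.529724, sin θ = -0.848170 (intermediates below are computed at full precision and shown rounded to 5 d.p.)
v1: (-4.5,4.5) → rotate → (6.20052,1.43300) → ×s → (15.43196,3.56648) → (15.43,3.57)
v2: (-2,-5) → rotate → (-3.18140,4.34496) → ×s → (-7.91792,10.81381) → (-7.92,10.81)
v3: (1,-0.5) → rotate → (-0.95381,-0.58331) → ×s → (-2.37386,-1.45174) → (-2.37,-1.45)

Cross-section at z=18.25: (15.43,3.57) (-7.92,10.81) (-2.37,-1.45)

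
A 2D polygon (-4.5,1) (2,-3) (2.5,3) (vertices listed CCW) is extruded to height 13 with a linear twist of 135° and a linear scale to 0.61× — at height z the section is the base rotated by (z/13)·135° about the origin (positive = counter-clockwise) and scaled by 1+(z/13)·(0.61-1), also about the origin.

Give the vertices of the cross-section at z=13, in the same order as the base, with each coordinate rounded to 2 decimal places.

t = z/height = 13/13 = 1
s = 1 + (scale-1)·z/height = 1 + (0.61-1)·13/13 = 0.610000
θ = twist·z/height = 135°·13/13 = 135.0000° = 2.356194 rad
cos θ = -0.707107, sin θ = 0.707107 (intermediates below are computed at full precision and shown rounded to 5 d.p.)
v1: (-4.5,1) → rotate → (2.47487,-3.88909) → ×s → (1.50967,-2.37234) → (1.51,-2.37)
v2: (2,-3) → rotate → (0.70711,3.53553) → ×s → (0.43134,2.15668) → (0.43,2.16)
v3: (2.5,3) → rotate → (-3.88909,-0.35355) → ×s → (-2.37234,-0.21567) → (-2.37,-0.22)

Cross-section at z=13: (1.51,-2.37) (0.43,2.16) (-2.37,-0.22)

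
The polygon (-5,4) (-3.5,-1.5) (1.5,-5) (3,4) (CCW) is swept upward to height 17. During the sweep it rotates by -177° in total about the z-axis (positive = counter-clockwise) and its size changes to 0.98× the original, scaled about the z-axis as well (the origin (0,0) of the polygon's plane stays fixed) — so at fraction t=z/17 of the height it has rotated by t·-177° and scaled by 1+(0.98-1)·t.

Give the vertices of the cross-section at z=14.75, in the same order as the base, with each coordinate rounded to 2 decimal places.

t = z/height = 14.75/17 = 0.867647
s = 1 + (scale-1)·z/height = 1 + (0.98-1)·14.75/17 = 0.982647
θ = twist·z/height = -177°·14.75/17 = -153.5735° = -2.680364 rad
cos θ = -0.895506, sin θ = -0.445049 (intermediates below are computed at full precision and shown rounded to 5 d.p.)
v1: (-5,4) → rotate → (6.25773,-1.35678) → ×s → (6.14914,-1.33324) → (6.15,-1.33)
v2: (-3.5,-1.5) → rotate → (2.46670,2.90093) → ×s → (2.42389,2.85059) → (2.42,2.85)
v3: (1.5,-5) → rotate → (-3.56850,3.80996) → ×s → (-3.50658,3.74384) → (-3.51,3.74)
v4: (3,4) → rotate → (-0.90632,-4.91717) → ×s → (-0.89060,-4.83184) → (-0.89,-4.83)

Cross-section at z=14.75: (6.15,-1.33) (2.42,2.85) (-3.51,3.74) (-0.89,-4.83)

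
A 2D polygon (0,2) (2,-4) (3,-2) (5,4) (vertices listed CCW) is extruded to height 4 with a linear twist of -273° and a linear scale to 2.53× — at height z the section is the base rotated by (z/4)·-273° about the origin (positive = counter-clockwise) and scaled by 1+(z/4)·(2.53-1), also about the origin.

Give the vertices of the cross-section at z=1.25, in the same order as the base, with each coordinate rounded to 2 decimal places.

t = z/height = 1.25/4 = 0.3125
s = 1 + (scale-1)·z/height = 1 + (2.53-1)·1.25/4 = 1.478125
θ = twist·z/height = -273°·1.25/4 = -85.3125° = -1.488984 rad
cos θ = 0.081721, sin θ = -0.996655 (intermediates below are computed at full precision and shown rounded to 5 d.p.)
v1: (0,2) → rotate → (1.99331,0.16344) → ×s → (2.94636,0.24159) → (2.95,0.24)
v2: (2,-4) → rotate → (-3.82318,-2.32019) → ×s → (-5.65114,-3.42954) → (-5.65,-3.43)
v3: (3,-2) → rotate → (-1.74815,-3.15341) → ×s → (-2.58398,-4.66113) → (-2.58,-4.66)
v4: (5,4) → rotate → (4.39523,-4.65639) → ×s → (6.49669,-6.88273) → (6.50,-6.88)

Cross-section at z=1.25: (2.95,0.24) (-5.65,-3.43) (-2.58,-4.66) (6.50,-6.88)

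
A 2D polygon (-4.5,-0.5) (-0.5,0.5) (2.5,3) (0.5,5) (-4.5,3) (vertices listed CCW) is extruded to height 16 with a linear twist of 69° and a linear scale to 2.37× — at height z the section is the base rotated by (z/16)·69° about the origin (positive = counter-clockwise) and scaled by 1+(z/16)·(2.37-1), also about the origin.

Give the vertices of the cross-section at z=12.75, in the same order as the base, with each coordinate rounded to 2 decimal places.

t = z/height = 12.75/16 = 0.796875
s = 1 + (scale-1)·z/height = 1 + (2.37-1)·12.75/16 = 2.091719
θ = twist·z/height = 69°·12.75/16 = 54.9844° = 0.959658 rad
cos θ = 0.573800, sin θ = 0.818996 (intermediates below are computed at full precision and shown rounded to 5 d.p.)
v1: (-4.5,-0.5) → rotate → (-2.17260,-3.97238) → ×s → (-4.54447,-8.30910) → (-4.54,-8.31)
v2: (-0.5,0.5) → rotate → (-0.69640,-0.12260) → ×s → (-1.45667,-0.25644) → (-1.46,-0.26)
v3: (2.5,3) → rotate → (-1.02249,3.76889) → ×s → (-2.13876,7.88345) → (-2.14,7.88)
v4: (0.5,5) → rotate → (-3.80808,3.27850) → ×s → (-7.96543,6.85769) → (-7.97,6.86)
v5: (-4.5,3) → rotate → (-5.03909,-1.96408) → ×s → (-10.54035,-4.10830) → (-10.54,-4.11)

Cross-section at z=12.75: (-4.54,-8.31) (-1.46,-0.26) (-2.14,7.88) (-7.97,6.86) (-10.54,-4.11)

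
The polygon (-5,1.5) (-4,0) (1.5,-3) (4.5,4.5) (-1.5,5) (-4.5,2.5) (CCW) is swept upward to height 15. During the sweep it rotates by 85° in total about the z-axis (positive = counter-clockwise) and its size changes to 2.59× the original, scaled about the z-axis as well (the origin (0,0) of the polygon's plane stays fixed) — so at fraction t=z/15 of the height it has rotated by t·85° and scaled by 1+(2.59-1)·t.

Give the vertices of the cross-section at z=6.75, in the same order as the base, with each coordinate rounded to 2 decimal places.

t = z/height = 6.75/15 = 0.45
s = 1 + (scale-1)·z/height = 1 + (2.59-1)·6.75/15 = 1.715500
θ = twist·z/height = 85°·6.75/15 = 38.2500° = 0.667588 rad
cos θ = 0.785317, sin θ = 0.619094 (intermediates below are computed at full precision and shown rounded to 5 d.p.)
v1: (-5,1.5) → rotate → (-4.85523,-1.91749) → ×s → (-8.32914,-3.28946) → (-8.33,-3.29)
v2: (-4,0) → rotate → (-3.14127,-2.47638) → ×s → (-5.38884,-4.24822) → (-5.39,-4.25)
v3: (1.5,-3) → rotate → (3.03526,-1.42731) → ×s → (5.20698,-2.44855) → (5.21,-2.45)
v4: (4.5,4.5) → rotate → (0.74800,6.31985) → ×s → (1.28320,10.84170) → (1.28,10.84)
v5: (-1.5,5) → rotate → (-4.27345,2.99794) → ×s → (-7.33110,5.14297) → (-7.33,5.14)
v6: (-4.5,2.5) → rotate → (-5.08166,-0.82263) → ×s → (-8.71759,-1.41122) → (-8.72,-1.41)

Cross-section at z=6.75: (-8.33,-3.29) (-5.39,-4.25) (5.21,-2.45) (1.28,10.84) (-7.33,5.14) (-8.72,-1.41)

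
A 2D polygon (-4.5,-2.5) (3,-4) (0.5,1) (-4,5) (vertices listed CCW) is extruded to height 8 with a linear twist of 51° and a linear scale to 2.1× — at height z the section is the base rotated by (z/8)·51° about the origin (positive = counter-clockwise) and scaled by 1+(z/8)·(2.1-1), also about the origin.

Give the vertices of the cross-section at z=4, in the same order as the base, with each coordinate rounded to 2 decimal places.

t = z/height = 4/8 = 0.5
s = 1 + (scale-1)·z/height = 1 + (2.1-1)·4/8 = 1.550000
θ = twist·z/height = 51°·4/8 = 25.5000° = 0.445059 rad
cos θ = 0.902585, sin θ = 0.430511 (intermediates below are computed at full precision and shown rounded to 5 d.p.)
v1: (-4.5,-2.5) → rotate → (-2.98536,-4.19376) → ×s → (-4.62730,-6.50033) → (-4.63,-6.50)
v2: (3,-4) → rotate → (4.42980,-2.31881) → ×s → (6.86619,-3.59415) → (6.87,-3.59)
v3: (0.5,1) → rotate → (0.02078,1.11784) → ×s → (0.03221,1.73265) → (0.03,1.73)
v4: (-4,5) → rotate → (-5.76290,2.79088) → ×s → (-8.93249,4.32587) → (-8.93,4.33)

Cross-section at z=4: (-4.63,-6.50) (6.87,-3.59) (0.03,1.73) (-8.93,4.33)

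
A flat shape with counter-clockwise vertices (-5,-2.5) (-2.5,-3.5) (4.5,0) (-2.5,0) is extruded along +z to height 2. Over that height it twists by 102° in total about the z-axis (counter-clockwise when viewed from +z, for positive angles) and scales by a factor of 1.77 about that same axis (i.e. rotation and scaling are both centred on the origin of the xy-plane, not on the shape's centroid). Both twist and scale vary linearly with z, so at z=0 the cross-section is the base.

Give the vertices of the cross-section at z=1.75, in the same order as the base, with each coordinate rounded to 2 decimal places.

t = z/height = 1.75/2 = 0.875
s = 1 + (scale-1)·z/height = 1 + (1.77-1)·1.75/2 = 1.673750
θ = twist·z/height = 102°·1.75/2 = 89.2500° = 1.557706 rad
cos θ = 0.013090, sin θ = 0.999914 (intermediates below are computed at full precision and shown rounded to 5 d.p.)
v1: (-5,-2.5) → rotate → (2.43434,-5.03230) → ×s → (4.07447,-8.42280) → (4.07,-8.42)
v2: (-2.5,-3.5) → rotate → (3.46698,-2.54560) → ×s → (5.80285,-4.26070) → (5.80,-4.26)
v3: (4.5,0) → rotate → (0.05890,4.49961) → ×s → (0.09859,7.53123) → (0.10,7.53)
v4: (-2.5,0) → rotate → (-0.03272,-2.49979) → ×s → (-0.05477,-4.18402) → (-0.05,-4.18)

Cross-section at z=1.75: (4.07,-8.42) (5.80,-4.26) (0.10,7.53) (-0.05,-4.18)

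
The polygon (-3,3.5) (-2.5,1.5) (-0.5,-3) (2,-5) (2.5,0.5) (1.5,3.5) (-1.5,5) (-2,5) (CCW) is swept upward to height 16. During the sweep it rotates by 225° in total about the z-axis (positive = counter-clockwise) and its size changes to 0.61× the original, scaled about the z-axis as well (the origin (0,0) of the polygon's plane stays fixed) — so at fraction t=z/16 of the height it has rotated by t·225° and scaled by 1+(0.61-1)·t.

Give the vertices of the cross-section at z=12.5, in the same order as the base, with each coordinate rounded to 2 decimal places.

Cross-section at z=12.5: (1.90,-2.58) (1.66,-1.17) (0.50,2.05) (-1.13,3.57) (-1.76,-0.22) (-1.22,-2.35) (0.78,-3.54) (1.13,-3.57)

t = z/height = 12.5/16 = 0.78125
s = 1 + (scale-1)·z/height = 1 + (0.61-1)·12.5/16 = 0.695313
θ = twist·z/height = 225°·12.5/16 = 175.7813° = 3.067962 rad
cos θ = -0.997290, sin θ = 0.073565 (intermediates below are computed at full precision and shown rounded to 5 d.p.)
v1: (-3,3.5) → rotate → (2.73440,-3.71121) → ×s → (1.90126,-2.58045) → (1.90,-2.58)
v2: (-2.5,1.5) → rotate → (2.38288,-1.67985) → ×s → (1.65685,-1.16802) → (1.66,-1.17)
v3: (-0.5,-3) → rotate → (0.71934,2.95509) → ×s → (0.50017,2.05471) → (0.50,2.05)
v4: (2,-5) → rotate → (-1.62676,5.13358) → ×s → (-1.13111,3.56944) → (-1.13,3.57)
v5: (2.5,0.5) → rotate → (-2.53001,-0.31473) → ×s → (-1.75915,-0.21884) → (-1.76,-0.22)
v6: (1.5,3.5) → rotate → (-1.75341,-3.38017) → ×s → (-1.21917,-2.35027) → (-1.22,-2.35)
v7: (-1.5,5) → rotate → (1.12811,-5.09680) → ×s → (0.78439,-3.54387) → (0.78,-3.54)
v8: (-2,5) → rotate → (1.62676,-5.13358) → ×s → (1.13111,-3.56944) → (1.13,-3.57)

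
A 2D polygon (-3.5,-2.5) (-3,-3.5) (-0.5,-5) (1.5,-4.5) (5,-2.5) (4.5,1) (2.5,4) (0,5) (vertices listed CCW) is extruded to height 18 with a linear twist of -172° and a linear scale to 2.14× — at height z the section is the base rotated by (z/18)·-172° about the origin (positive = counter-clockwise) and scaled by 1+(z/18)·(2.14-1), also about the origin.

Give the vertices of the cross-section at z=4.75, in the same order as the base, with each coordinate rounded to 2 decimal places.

t = z/height = 4.75/18 = 0.263889
s = 1 + (scale-1)·z/height = 1 + (2.14-1)·4.75/18 = 1.300833
θ = twist·z/height = -172°·4.75/18 = -45.3889° = -0.792186 rad
cos θ = 0.702291, sin θ = -0.711890 (intermediates below are computed at full precision and shown rounded to 5 d.p.)
v1: (-3.5,-2.5) → rotate → (-4.23774,0.73589) → ×s → (-5.51260,0.95727) → (-5.51,0.96)
v2: (-3,-3.5) → rotate → (-4.59849,-0.32235) → ×s → (-5.98187,-0.41932) → (-5.98,-0.42)
v3: (-0.5,-5) → rotate → (-3.91059,-3.15551) → ×s → (-5.08703,-4.10479) → (-5.09,-4.10)
v4: (1.5,-4.5) → rotate → (-2.15007,-4.22814) → ×s → (-2.79688,-5.50011) → (-2.80,-5.50)
v5: (5,-2.5) → rotate → (1.73173,-5.31518) → ×s → (2.25269,-6.91416) → (2.25,-6.91)
v6: (4.5,1) → rotate → (3.87220,-2.50121) → ×s → (5.03709,-3.25366) → (5.04,-3.25)
v7: (2.5,4) → rotate → (4.60329,1.02944) → ×s → (5.98811,1.33913) → (5.99,1.34)
v8: (0,5) → rotate → (3.55945,3.51146) → ×s → (4.63025,4.56782) → (4.63,4.57)

Cross-section at z=4.75: (-5.51,0.96) (-5.98,-0.42) (-5.09,-4.10) (-2.80,-5.50) (2.25,-6.91) (5.04,-3.25) (5.99,1.34) (4.63,4.57)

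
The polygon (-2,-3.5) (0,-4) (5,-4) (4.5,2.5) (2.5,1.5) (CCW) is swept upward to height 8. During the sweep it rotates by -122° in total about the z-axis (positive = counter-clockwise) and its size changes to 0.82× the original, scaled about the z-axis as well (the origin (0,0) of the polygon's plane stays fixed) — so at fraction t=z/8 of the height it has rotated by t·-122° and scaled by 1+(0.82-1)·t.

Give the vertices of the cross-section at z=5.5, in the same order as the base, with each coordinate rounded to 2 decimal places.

Cross-section at z=5.5: (-3.24,1.42) (-3.48,-0.37) (-3.02,-4.73) (2.60,-3.69) (1.54,-2.04)

t = z/height = 5.5/8 = 0.6875
s = 1 + (scale-1)·z/height = 1 + (0.82-1)·5.5/8 = 0.876250
θ = twist·z/height = -122°·5.5/8 = -83.8750° = -1.463895 rad
cos θ = 0.106698, sin θ = -0.994291 (intermediates below are computed at full precision and shown rounded to 5 d.p.)
v1: (-2,-3.5) → rotate → (-3.69342,1.61514) → ×s → (-3.23636,1.41527) → (-3.24,1.42)
v2: (0,-4) → rotate → (-3.97717,-0.42679) → ×s → (-3.48499,-0.37398) → (-3.48,-0.37)
v3: (5,-4) → rotate → (-3.44368,-5.39825) → ×s → (-3.01752,-4.73022) → (-3.02,-4.73)
v4: (4.5,2.5) → rotate → (2.96587,-4.20757) → ×s → (2.59884,-3.68688) → (2.60,-3.69)
v5: (2.5,1.5) → rotate → (1.75818,-2.32568) → ×s → (1.54061,-2.03788) → (1.54,-2.04)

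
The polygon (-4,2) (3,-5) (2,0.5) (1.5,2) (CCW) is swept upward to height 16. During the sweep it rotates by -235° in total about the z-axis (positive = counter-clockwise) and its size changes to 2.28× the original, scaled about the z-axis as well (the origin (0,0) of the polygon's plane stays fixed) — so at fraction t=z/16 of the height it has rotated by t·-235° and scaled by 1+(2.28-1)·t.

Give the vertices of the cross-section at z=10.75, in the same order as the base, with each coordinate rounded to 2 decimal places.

t = z/height = 10.75/16 = 0.671875
s = 1 + (scale-1)·z/height = 1 + (2.28-1)·10.75/16 = 1.860000
θ = twist·z/height = -235°·10.75/16 = -157.8906° = -2.755711 rad
cos θ = -0.926467, sin θ = -0.376376 (intermediates below are computed at full precision and shown rounded to 5 d.p.)
v1: (-4,2) → rotate → (4.45862,-0.34743) → ×s → (8.29303,-0.64622) → (8.29,-0.65)
v2: (3,-5) → rotate → (-4.66128,3.50321) → ×s → (-8.66998,6.51597) → (-8.67,6.52)
v3: (2,0.5) → rotate → (-1.66475,-1.21599) → ×s → (-3.09643,-2.26173) → (-3.10,-2.26)
v4: (1.5,2) → rotate → (-0.63695,-2.41750) → ×s → (-1.18472,-4.49655) → (-1.18,-4.50)

Cross-section at z=10.75: (8.29,-0.65) (-8.67,6.52) (-3.10,-2.26) (-1.18,-4.50)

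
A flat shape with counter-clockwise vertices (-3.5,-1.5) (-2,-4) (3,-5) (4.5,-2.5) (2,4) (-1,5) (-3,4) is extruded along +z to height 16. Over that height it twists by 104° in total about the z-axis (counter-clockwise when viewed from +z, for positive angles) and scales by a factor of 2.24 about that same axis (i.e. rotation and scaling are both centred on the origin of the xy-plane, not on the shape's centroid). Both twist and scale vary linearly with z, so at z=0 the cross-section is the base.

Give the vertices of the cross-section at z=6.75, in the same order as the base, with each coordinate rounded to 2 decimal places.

Cross-section at z=6.75: (-2.26,-5.34) (2.03,-6.50) (8.57,-2.32) (7.58,2.01) (-2.03,6.50) (-6.38,4.43) (-7.52,1.22)

t = z/height = 6.75/16 = 0.421875
s = 1 + (scale-1)·z/height = 1 + (2.24-1)·6.75/16 = 1.523125
θ = twist·z/height = 104°·6.75/16 = 43.8750° = 0.765763 rad
cos θ = 0.720854, sin θ = 0.693087 (intermediates below are computed at full precision and shown rounded to 5 d.p.)
v1: (-3.5,-1.5) → rotate → (-1.48336,-3.50709) → ×s → (-2.25934,-5.34173) → (-2.26,-5.34)
v2: (-2,-4) → rotate → (1.33064,-4.26959) → ×s → (2.02673,-6.50312) → (2.03,-6.50)
v3: (3,-5) → rotate → (5.62800,-1.52501) → ×s → (8.57214,-2.32277) → (8.57,-2.32)
v4: (4.5,-2.5) → rotate → (4.97656,1.31676) → ×s → (7.57992,2.00559) → (7.58,2.01)
v5: (2,4) → rotate → (-1.33064,4.26959) → ×s → (-2.02673,6.50312) → (-2.03,6.50)
v6: (-1,5) → rotate → (-4.18629,2.91118) → ×s → (-6.37624,4.43409) → (-6.38,4.43)
v7: (-3,4) → rotate → (-4.93491,0.80415) → ×s → (-7.51649,1.22482) → (-7.52,1.22)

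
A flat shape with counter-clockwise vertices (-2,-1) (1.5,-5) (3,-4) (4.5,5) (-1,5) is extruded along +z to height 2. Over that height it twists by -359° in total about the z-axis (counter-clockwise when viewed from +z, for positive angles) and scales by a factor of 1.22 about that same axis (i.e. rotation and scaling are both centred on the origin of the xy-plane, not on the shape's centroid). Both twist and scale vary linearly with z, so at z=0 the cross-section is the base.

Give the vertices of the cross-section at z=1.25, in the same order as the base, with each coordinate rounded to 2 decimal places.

Cross-section at z=1.25: (2.42,-0.78) (2.76,5.26) (0.74,5.64) (-7.64,-0.49) (-3.16,-4.86)

t = z/height = 1.25/2 = 0.625
s = 1 + (scale-1)·z/height = 1 + (1.22-1)·1.25/2 = 1.137500
θ = twist·z/height = -359°·1.25/2 = -224.3750° = -3.916083 rad
cos θ = -0.714778, sin θ = 0.699352 (intermediates below are computed at full precision and shown rounded to 5 d.p.)
v1: (-2,-1) → rotate → (2.12891,-0.68393) → ×s → (2.42163,-0.77796) → (2.42,-0.78)
v2: (1.5,-5) → rotate → (2.42459,4.62292) → ×s → (2.75797,5.25857) → (2.76,5.26)
v3: (3,-4) → rotate → (0.65307,4.95717) → ×s → (0.74287,5.63878) → (0.74,5.64)
v4: (4.5,5) → rotate → (-6.71326,-0.42681) → ×s → (-7.63633,-0.48549) → (-7.64,-0.49)
v5: (-1,5) → rotate → (-2.78198,-4.27324) → ×s → (-3.16450,-4.86081) → (-3.16,-4.86)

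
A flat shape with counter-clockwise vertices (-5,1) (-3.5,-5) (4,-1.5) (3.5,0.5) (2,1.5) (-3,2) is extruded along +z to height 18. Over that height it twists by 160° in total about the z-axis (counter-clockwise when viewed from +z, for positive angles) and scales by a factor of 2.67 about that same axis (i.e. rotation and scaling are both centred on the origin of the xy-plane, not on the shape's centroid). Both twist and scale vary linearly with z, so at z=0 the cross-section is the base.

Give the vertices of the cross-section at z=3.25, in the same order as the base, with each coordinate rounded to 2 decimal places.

Cross-section at z=3.25: (-6.33,-2.00) (-0.84,-7.90) (5.50,0.81) (3.67,2.77) (1.34,2.97) (-4.68,0.39)

t = z/height = 3.25/18 = 0.180556
s = 1 + (scale-1)·z/height = 1 + (2.67-1)·3.25/18 = 1.301528
θ = twist·z/height = 160°·3.25/18 = 28.8889° = 0.504206 rad
cos θ = 0.875558, sin θ = 0.483113 (intermediates below are computed at full precision and shown rounded to 5 d.p.)
v1: (-5,1) → rotate → (-4.86090,-1.54000) → ×s → (-6.32660,-2.00436) → (-6.33,-2.00)
v2: (-3.5,-5) → rotate → (-0.64889,-6.06869) → ×s → (-0.84455,-7.89856) → (-0.84,-7.90)
v3: (4,-1.5) → rotate → (4.22690,0.61911) → ×s → (5.50143,0.80579) → (5.50,0.81)
v4: (3.5,0.5) → rotate → (2.82290,2.12867) → ×s → (3.67408,2.77053) → (3.67,2.77)
v5: (2,1.5) → rotate → (1.02645,2.27956) → ×s → (1.33595,2.96691) → (1.34,2.97)
v6: (-3,2) → rotate → (-3.59290,0.30178) → ×s → (-4.67626,0.39277) → (-4.68,0.39)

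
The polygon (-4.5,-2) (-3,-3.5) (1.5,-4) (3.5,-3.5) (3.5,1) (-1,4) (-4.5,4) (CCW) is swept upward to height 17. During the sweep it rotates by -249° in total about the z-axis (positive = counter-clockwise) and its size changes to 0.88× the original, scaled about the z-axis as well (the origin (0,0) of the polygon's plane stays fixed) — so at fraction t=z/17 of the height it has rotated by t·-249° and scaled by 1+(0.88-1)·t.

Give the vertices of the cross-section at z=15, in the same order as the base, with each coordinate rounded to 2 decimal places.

Cross-section at z=15: (4.24,-1.19) (4.06,0.69) (1.25,3.61) (-0.41,4.41) (-2.98,1.31) (-1.60,-3.32) (0.81,-5.32)

t = z/height = 15/17 = 0.882353
s = 1 + (scale-1)·z/height = 1 + (0.88-1)·15/17 = 0.894118
θ = twist·z/height = -249°·15/17 = -219.7059° = -3.834591 rad
cos θ = -0.769334, sin θ = 0.638847 (intermediates below are computed at full precision and shown rounded to 5 d.p.)
v1: (-4.5,-2) → rotate → (4.73970,-1.33614) → ×s → (4.23785,-1.19467) → (4.24,-1.19)
v2: (-3,-3.5) → rotate → (4.54397,0.77613) → ×s → (4.06284,0.69395) → (4.06,0.69)
v3: (1.5,-4) → rotate → (1.40139,4.03561) → ×s → (1.25300,3.60831) → (1.25,3.61)
v4: (3.5,-3.5) → rotate → (-0.45671,4.92863) → ×s → (-0.40835,4.40678) → (-0.41,4.41)
v5: (3.5,1) → rotate → (-3.33152,1.46663) → ×s → (-2.97877,1.31134) → (-2.98,1.31)
v6: (-1,4) → rotate → (-1.78605,-3.71618) → ×s → (-1.59694,-3.32270) → (-1.60,-3.32)
v7: (-4.5,4) → rotate → (0.90662,-5.95215) → ×s → (0.81062,-5.32192) → (0.81,-5.32)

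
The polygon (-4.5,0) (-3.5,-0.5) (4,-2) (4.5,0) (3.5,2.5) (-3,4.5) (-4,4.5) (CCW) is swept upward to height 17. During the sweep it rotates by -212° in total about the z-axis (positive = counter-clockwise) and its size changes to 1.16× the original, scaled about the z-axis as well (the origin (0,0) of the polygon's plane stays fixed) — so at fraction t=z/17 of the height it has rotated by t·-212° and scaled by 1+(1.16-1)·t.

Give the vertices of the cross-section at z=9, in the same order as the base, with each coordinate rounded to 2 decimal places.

Cross-section at z=9: (1.85,4.52) (0.93,3.72) (-3.65,-3.20) (-1.85,-4.52) (1.07,-4.54) (5.75,1.17) (6.16,2.17)

t = z/height = 9/17 = 0.529412
s = 1 + (scale-1)·z/height = 1 + (1.16-1)·9/17 = 1.084706
θ = twist·z/height = -212°·9/17 = -112.2353° = -1.958875 rad
cos θ = -0.378411, sin θ = -0.925638 (intermediates below are computed at full precision and shown rounded to 5 d.p.)
v1: (-4.5,0) → rotate → (1.70285,4.16537) → ×s → (1.84709,4.51820) → (1.85,4.52)
v2: (-3.5,-0.5) → rotate → (0.86162,3.42894) → ×s → (0.93460,3.71939) → (0.93,3.72)
v3: (4,-2) → rotate → (-3.36492,-2.94573) → ×s → (-3.64995,-3.19525) → (-3.65,-3.20)
v4: (4.5,0) → rotate → (-1.70285,-4.16537) → ×s → (-1.84709,-4.51820) → (-1.85,-4.52)
v5: (3.5,2.5) → rotate → (0.98966,-4.18576) → ×s → (1.07349,-4.54032) → (1.07,-4.54)
v6: (-3,4.5) → rotate → (5.30060,1.07406) → ×s → (5.74959,1.16504) → (5.75,1.17)
v7: (-4,4.5) → rotate → (5.67901,1.99970) → ×s → (6.16006,2.16909) → (6.16,2.17)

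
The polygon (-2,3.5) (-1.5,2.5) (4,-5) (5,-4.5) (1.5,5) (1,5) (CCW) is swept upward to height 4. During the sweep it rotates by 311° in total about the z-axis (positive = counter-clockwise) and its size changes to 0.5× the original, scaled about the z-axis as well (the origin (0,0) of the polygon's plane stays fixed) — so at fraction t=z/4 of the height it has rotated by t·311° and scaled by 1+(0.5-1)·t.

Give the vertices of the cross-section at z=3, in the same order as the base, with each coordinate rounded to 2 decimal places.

Cross-section at z=3: (2.50,-0.31) (1.81,-0.18) (-4.00,-0.13) (-4.12,-0.82) (1.94,-2.62) (2.13,-2.37)

t = z/height = 3/4 = 0.75
s = 1 + (scale-1)·z/height = 1 + (0.5-1)·3/4 = 0.625000
θ = twist·z/height = 311°·3/4 = 233.2500° = 4.070980 rad
cos θ = -0.598325, sin θ = -0.801254 (intermediates below are computed at full precision and shown rounded to 5 d.p.)
v1: (-2,3.5) → rotate → (4.00104,-0.49163) → ×s → (2.50065,-0.30727) → (2.50,-0.31)
v2: (-1.5,2.5) → rotate → (2.90062,-0.29393) → ×s → (1.81289,-0.18371) → (1.81,-0.18)
v3: (4,-5) → rotate → (-6.39957,-0.21339) → ×s → (-3.99973,-0.13337) → (-4.00,-0.13)
v4: (5,-4.5) → rotate → (-6.59727,-1.31381) → ×s → (-4.12329,-0.82113) → (-4.12,-0.82)
v5: (1.5,5) → rotate → (3.10878,-4.19350) → ×s → (1.94299,-2.62094) → (1.94,-2.62)
v6: (1,5) → rotate → (3.40794,-3.79288) → ×s → (2.12997,-2.37055) → (2.13,-2.37)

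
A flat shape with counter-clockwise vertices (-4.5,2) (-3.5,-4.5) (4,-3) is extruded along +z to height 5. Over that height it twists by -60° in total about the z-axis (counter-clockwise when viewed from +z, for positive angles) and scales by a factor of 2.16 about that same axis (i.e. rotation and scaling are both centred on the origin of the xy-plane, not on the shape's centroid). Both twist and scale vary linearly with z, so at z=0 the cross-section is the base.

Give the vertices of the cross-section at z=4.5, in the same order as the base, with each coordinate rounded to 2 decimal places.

Cross-section at z=4.5: (-2.10,9.84) (-11.65,0.38) (-0.16,-10.22)

t = z/height = 4.5/5 = 0.9
s = 1 + (scale-1)·z/height = 1 + (2.16-1)·4.5/5 = 2.044000
θ = twist·z/height = -60°·4.5/5 = -54.0000° = -0.942478 rad
cos θ = 0.587785, sin θ = -0.809017 (intermediates below are computed at full precision and shown rounded to 5 d.p.)
v1: (-4.5,2) → rotate → (-1.02700,4.81615) → ×s → (-2.09919,9.84420) → (-2.10,9.84)
v2: (-3.5,-4.5) → rotate → (-5.69782,0.18653) → ×s → (-11.64635,0.38126) → (-11.65,0.38)
v3: (4,-3) → rotate → (-0.07591,-4.99942) → ×s → (-0.15516,-10.21882) → (-0.16,-10.22)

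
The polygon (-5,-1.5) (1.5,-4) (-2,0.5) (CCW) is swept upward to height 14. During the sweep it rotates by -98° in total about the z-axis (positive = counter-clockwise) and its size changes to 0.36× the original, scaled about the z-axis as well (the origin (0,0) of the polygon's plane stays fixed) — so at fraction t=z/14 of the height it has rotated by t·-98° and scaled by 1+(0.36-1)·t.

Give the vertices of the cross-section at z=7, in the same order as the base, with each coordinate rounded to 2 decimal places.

Cross-section at z=7: (-3.00,1.90) (-1.38,-2.55) (-0.64,1.25)

t = z/height = 7/14 = 0.5
s = 1 + (scale-1)·z/height = 1 + (0.36-1)·7/14 = 0.680000
θ = twist·z/height = -98°·7/14 = -49.0000° = -0.855211 rad
cos θ = 0.656059, sin θ = -0.754710 (intermediates below are computed at full precision and shown rounded to 5 d.p.)
v1: (-5,-1.5) → rotate → (-4.41236,2.78946) → ×s → (-3.00040,1.89683) → (-3.00,1.90)
v2: (1.5,-4) → rotate → (-2.03475,-3.75630) → ×s → (-1.38363,-2.55428) → (-1.38,-2.55)
v3: (-2,0.5) → rotate → (-0.93476,1.83745) → ×s → (-0.63564,1.24947) → (-0.64,1.25)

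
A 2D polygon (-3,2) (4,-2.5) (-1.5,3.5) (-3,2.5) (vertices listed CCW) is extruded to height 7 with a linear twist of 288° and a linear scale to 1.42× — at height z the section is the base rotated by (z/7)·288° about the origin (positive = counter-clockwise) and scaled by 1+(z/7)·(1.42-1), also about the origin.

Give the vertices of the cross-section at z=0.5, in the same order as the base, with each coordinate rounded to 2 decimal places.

Cross-section at z=0.5: (-3.62,0.84) (4.76,-0.96) (-2.71,2.83) (-3.80,1.33)

t = z/height = 0.5/7 = 0.0714286
s = 1 + (scale-1)·z/height = 1 + (1.42-1)·0.5/7 = 1.030000
θ = twist·z/height = 288°·0.5/7 = 20.5714° = 0.359039 rad
cos θ = 0.936235, sin θ = 0.351375 (intermediates below are computed at full precision and shown rounded to 5 d.p.)
v1: (-3,2) → rotate → (-3.51145,0.81835) → ×s → (-3.61680,0.84290) → (-3.62,0.84)
v2: (4,-2.5) → rotate → (4.62338,-0.93509) → ×s → (4.76208,-0.96314) → (4.76,-0.96)
v3: (-1.5,3.5) → rotate → (-2.63416,2.74976) → ×s → (-2.71319,2.83225) → (-2.71,2.83)
v4: (-3,2.5) → rotate → (-3.68714,1.28646) → ×s → (-3.79776,1.32506) → (-3.80,1.33)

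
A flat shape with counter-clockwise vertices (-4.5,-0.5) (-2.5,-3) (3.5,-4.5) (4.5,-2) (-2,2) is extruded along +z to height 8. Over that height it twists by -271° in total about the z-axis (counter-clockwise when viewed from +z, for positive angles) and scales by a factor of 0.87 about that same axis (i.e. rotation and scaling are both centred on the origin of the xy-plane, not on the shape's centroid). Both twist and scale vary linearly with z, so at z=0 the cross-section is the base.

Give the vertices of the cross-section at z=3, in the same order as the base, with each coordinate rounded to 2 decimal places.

t = z/height = 3/8 = 0.375
s = 1 + (scale-1)·z/height = 1 + (0.87-1)·3/8 = 0.951250
θ = twist·z/height = -271°·3/8 = -101.6250° = -1.773691 rad
cos θ = -0.201505, sin θ = -0.979487 (intermediates below are computed at full precision and shown rounded to 5 d.p.)
v1: (-4.5,-0.5) → rotate → (0.41703,4.50845) → ×s → (0.39670,4.28866) → (0.40,4.29)
v2: (-2.5,-3) → rotate → (-2.43470,3.05323) → ×s → (-2.31601,2.90439) → (-2.32,2.90)
v3: (3.5,-4.5) → rotate → (-5.11296,-2.52143) → ×s → (-4.86371,-2.39851) → (-4.86,-2.40)
v4: (4.5,-2) → rotate → (-2.86575,-4.00468) → ×s → (-2.72604,-3.80945) → (-2.73,-3.81)
v5: (-2,2) → rotate → (2.36199,1.55596) → ×s → (2.24684,1.48011) → (2.25,1.48)

Cross-section at z=3: (0.40,4.29) (-2.32,2.90) (-4.86,-2.40) (-2.73,-3.81) (2.25,1.48)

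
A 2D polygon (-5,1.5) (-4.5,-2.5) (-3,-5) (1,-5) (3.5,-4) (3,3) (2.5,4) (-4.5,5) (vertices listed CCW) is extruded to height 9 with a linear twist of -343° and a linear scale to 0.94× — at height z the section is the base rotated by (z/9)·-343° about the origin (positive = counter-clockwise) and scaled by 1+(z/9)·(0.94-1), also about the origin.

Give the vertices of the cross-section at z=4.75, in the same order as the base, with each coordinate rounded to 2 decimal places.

t = z/height = 4.75/9 = 0.527778
s = 1 + (scale-1)·z/height = 1 + (0.94-1)·4.75/9 = 0.968333
θ = twist·z/height = -343°·4.75/9 = -181.0278° = -3.159531 rad
cos θ = -0.999839, sin θ = 0.017937 (intermediates below are computed at full precision and shown rounded to 5 d.p.)
v1: (-5,1.5) → rotate → (4.97229,-1.58944) → ×s → (4.81483,-1.53911) → (4.81,-1.54)
v2: (-4.5,-2.5) → rotate → (4.54412,2.41888) → ×s → (4.40022,2.34228) → (4.40,2.34)
v3: (-3,-5) → rotate → (3.08920,4.94538) → ×s → (2.99138,4.78878) → (2.99,4.79)
v4: (1,-5) → rotate → (-0.91015,5.01713) → ×s → (-0.88133,4.85826) → (-0.88,4.86)
v5: (3.5,-4) → rotate → (-3.42769,4.06214) → ×s → (-3.31914,3.93350) → (-3.32,3.93)
v6: (3,3) → rotate → (-3.05333,-2.94571) → ×s → (-2.95664,-2.85243) → (-2.96,-2.85)
v7: (2.5,4) → rotate → (-2.57135,-3.95451) → ×s → (-2.48992,-3.82929) → (-2.49,-3.83)
v8: (-4.5,5) → rotate → (4.40959,-5.07991) → ×s → (4.26995,-4.91905) → (4.27,-4.92)

Cross-section at z=4.75: (4.81,-1.54) (4.40,2.34) (2.99,4.79) (-0.88,4.86) (-3.32,3.93) (-2.96,-2.85) (-2.49,-3.83) (4.27,-4.92)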